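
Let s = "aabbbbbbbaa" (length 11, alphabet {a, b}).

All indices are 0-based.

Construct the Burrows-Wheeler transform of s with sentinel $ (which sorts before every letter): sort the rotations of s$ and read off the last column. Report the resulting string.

aab$abbbbbba

rank  rotation      last
    0  $aabbbbbbbaa  a
    1  a$aabbbbbbba  a
    2  aa$aabbbbbbb  b
    3  aabbbbbbbaa$  $
    4  abbbbbbbaa$a  a
    5  baa$aabbbbbb  b
    6  bbaa$aabbbbb  b
    7  bbbaa$aabbbb  b
    8  bbbbaa$aabbb  b
    9  bbbbbaa$aabb  b
   10  bbbbbbaa$aab  b
   11  bbbbbbbaa$aa  a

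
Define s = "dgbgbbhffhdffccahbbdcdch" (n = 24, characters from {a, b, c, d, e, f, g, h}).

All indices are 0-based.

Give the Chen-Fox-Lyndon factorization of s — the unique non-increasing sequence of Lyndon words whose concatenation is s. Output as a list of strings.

["dg", "bg", "bbhffhdffcc", "ahbbdcdch"]

emit factor 1: 'dg' (i=0, period=2)
emit factor 2: 'bg' (i=2, period=2)
emit factor 3: 'bbhffhdffcc' (i=4, period=11)
emit factor 4: 'ahbbdcdch' (i=15, period=9)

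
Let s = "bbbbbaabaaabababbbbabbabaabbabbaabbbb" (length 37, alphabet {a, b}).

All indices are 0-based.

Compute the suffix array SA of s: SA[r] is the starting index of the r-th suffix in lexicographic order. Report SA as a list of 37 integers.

[8, 5, 9, 24, 31, 6, 22, 10, 12, 28, 19, 25, 32, 14, 36, 7, 4, 23, 30, 21, 11, 27, 18, 13, 35, 3, 29, 20, 26, 17, 34, 2, 16, 33, 1, 15, 0]

rank | idx | suffix
   0 |   8 | aaabababbbbabbabaabbabbaabbbb
   1 |   5 | aabaaabababbbbabbabaabbabbaabbbb
   2 |   9 | aabababbbbabbabaabbabbaabbbb
   3 |  24 | aabbabbaabbbb
   4 |  31 | aabbbb
   5 |   6 | abaaabababbbbabbabaabbabbaabbbb
   6 |  22 | abaabbabbaabbbb
   7 |  10 | abababbbbabbabaabbabbaabbbb
   8 |  12 | ababbbbabbabaabbabbaabbbb
   9 |  28 | abbaabbbb
  10 |  19 | abbabaabbabbaabbbb
  11 |  25 | abbabbaabbbb
  12 |  32 | abbbb
  13 |  14 | abbbbabbabaabbabbaabbbb
  14 |  36 | b
  15 |   7 | baaabababbbbabbabaabbabbaabbbb
  16 |   4 | baabaaabababbbbabbabaabbabbaabbbb
  17 |  23 | baabbabbaabbbb
  18 |  30 | baabbbb
  19 |  21 | babaabbabbaabbbb
  20 |  11 | bababbbbabbabaabbabbaabbbb
  21 |  27 | babbaabbbb
  22 |  18 | babbabaabbabbaabbbb
  23 |  13 | babbbbabbabaabbabbaabbbb
  24 |  35 | bb
  25 |   3 | bbaabaaabababbbbabbabaabbabbaabbbb
  26 |  29 | bbaabbbb
  27 |  20 | bbabaabbabbaabbbb
  28 |  26 | bbabbaabbbb
  29 |  17 | bbabbabaabbabbaabbbb
  30 |  34 | bbb
  31 |   2 | bbbaabaaabababbbbabbabaabbabbaabbbb
  32 |  16 | bbbabbabaabbabbaabbbb
  33 |  33 | bbbb
  34 |   1 | bbbbaabaaabababbbbabbabaabbabbaabbbb
  35 |  15 | bbbbabbabaabbabbaabbbb
  36 |   0 | bbbbbaabaaabababbbbabbabaabbabbaabbbb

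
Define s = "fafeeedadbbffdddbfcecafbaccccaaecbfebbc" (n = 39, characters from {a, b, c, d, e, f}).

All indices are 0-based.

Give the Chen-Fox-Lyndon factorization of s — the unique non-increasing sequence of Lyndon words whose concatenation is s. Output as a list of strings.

emit factor 1: 'f' (i=0, period=1)
emit factor 2: 'afeeed' (i=1, period=6)
emit factor 3: 'adbbffdddbfcecafb' (i=7, period=17)
emit factor 4: 'acccc' (i=24, period=5)
emit factor 5: 'aaecbfebbc' (i=29, period=10)

["f", "afeeed", "adbbffdddbfcecafb", "acccc", "aaecbfebbc"]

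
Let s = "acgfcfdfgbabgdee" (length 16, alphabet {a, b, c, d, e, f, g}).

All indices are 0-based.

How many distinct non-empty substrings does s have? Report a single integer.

rank | idx | suffix
   0 |  10 | abgdee
   1 |   0 | acgfcfdfgbabgdee
   2 |   9 | babgdee
   3 |  11 | bgdee
   4 |   4 | cfdfgbabgdee
   5 |   1 | cgfcfdfgbabgdee
   6 |  13 | dee
   7 |   6 | dfgbabgdee
   8 |  15 | e
   9 |  14 | ee
  10 |   3 | fcfdfgbabgdee
  11 |   5 | fdfgbabgdee
  12 |   7 | fgbabgdee
  13 |   8 | gbabgdee
  14 |  12 | gdee
  15 |   2 | gfcfdfgbabgdee

SA = [10, 0, 9, 11, 4, 1, 13, 6, 15, 14, 3, 5, 7, 8, 12, 2]
[i] adj suffixes → lcp
  [1] 10/0 → 1 ('a')
  [2] 0/9 → 0 ('')
  [3] 9/11 → 1 ('b')
  [4] 11/4 → 0 ('')
  [5] 4/1 → 1 ('c')
  [6] 1/13 → 0 ('')
  [7] 13/6 → 1 ('d')
  [8] 6/15 → 0 ('')
  [9] 15/14 → 1 ('e')
  [10] 14/3 → 0 ('')
  [11] 3/5 → 1 ('f')
  [12] 5/7 → 1 ('f')
  [13] 7/8 → 0 ('')
  [14] 8/12 → 1 ('g')
  [15] 12/2 → 1 ('g')

n(n+1)/2 = 16·17/2 = 136
Σ LCP = 0 + 1 + 0 + 1 + 0 + 1 + 0 + 1 + 0 + 1 + 0 + 1 + 1 + 0 + 1 + 1 = 9
distinct = 136 − 9 = 127

127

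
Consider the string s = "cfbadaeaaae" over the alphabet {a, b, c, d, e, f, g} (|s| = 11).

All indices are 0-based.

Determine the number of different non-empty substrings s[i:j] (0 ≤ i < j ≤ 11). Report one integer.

59

rank→(start, suffix):
  0 → (7, 'aaae')
  1 → (8, 'aae')
  2 → (3, 'adaeaaae')
  3 → (9, 'ae')
  4 → (5, 'aeaaae')
  5 → (2, 'badaeaaae')
  6 → (0, 'cfbadaeaaae')
  7 → (4, 'daeaaae')
  8 → (10, 'e')
  9 → (6, 'eaaae')
  10 → (1, 'fbadaeaaae')

SA = [7, 8, 3, 9, 5, 2, 0, 4, 10, 6, 1]
rank  pair      lcp
   1  s[7:],s[8:]  2  'aa'
   2  s[8:],s[3:]  1  'a'
   3  s[3:],s[9:]  1  'a'
   4  s[9:],s[5:]  2  'ae'
   5  s[5:],s[2:]  0  ''
   6  s[2:],s[0:]  0  ''
   7  s[0:],s[4:]  0  ''
   8  s[4:],s[10:]  0  ''
   9  s[10:],s[6:]  1  'e'
  10  s[6:],s[1:]  0  ''

n(n+1)/2 = 11·12/2 = 66
Σ LCP = 0 + 2 + 1 + 1 + 2 + 0 + 0 + 0 + 0 + 1 + 0 = 7
distinct = 66 − 7 = 59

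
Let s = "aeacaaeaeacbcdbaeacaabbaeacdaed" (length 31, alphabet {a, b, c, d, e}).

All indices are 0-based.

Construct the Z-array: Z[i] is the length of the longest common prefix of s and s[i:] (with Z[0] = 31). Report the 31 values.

Z[0]=31
i=1: i≥r, start 0; Z[1]=0
i=2: i≥r, start 0; Z[2]=1 grow→box=[2,3)
i=3: i≥r, start 0; Z[3]=0
i=4: i≥r, start 0; Z[4]=1 grow→box=[4,5)
i=5: i≥r, start 0; Z[5]=3 grow→box=[5,8)
i=6: min(r-i=2, Z[1]=0)=0; Z[6]=0
i=7: min(r-i=1, Z[2]=1)=1; Z[7]=4 grow→box=[7,11)
i=8: min(r-i=3, Z[1]=0)=0; Z[8]=0
i=9: min(r-i=2, Z[2]=1)=1; Z[9]=1
i=10: min(r-i=1, Z[3]=0)=0; Z[10]=0
i=11: i≥r, start 0; Z[11]=0
i=12: i≥r, start 0; Z[12]=0
i=13: i≥r, start 0; Z[13]=0
i=14: i≥r, start 0; Z[14]=0
i=15: i≥r, start 0; Z[15]=6 grow→box=[15,21)
i=16: min(r-i=5, Z[1]=0)=0; Z[16]=0
i=17: min(r-i=4, Z[2]=1)=1; Z[17]=1
i=18: min(r-i=3, Z[3]=0)=0; Z[18]=0
i=19: min(r-i=2, Z[4]=1)=1; Z[19]=1
i=20: min(r-i=1, Z[5]=3)=1; Z[20]=1
i=21: i≥r, start 0; Z[21]=0
i=22: i≥r, start 0; Z[22]=0
i=23: i≥r, start 0; Z[23]=4 grow→box=[23,27)
i=24: min(r-i=3, Z[1]=0)=0; Z[24]=0
i=25: min(r-i=2, Z[2]=1)=1; Z[25]=1
i=26: min(r-i=1, Z[3]=0)=0; Z[26]=0
i=27: i≥r, start 0; Z[27]=0
i=28: i≥r, start 0; Z[28]=2 grow→box=[28,30)
i=29: min(r-i=1, Z[1]=0)=0; Z[29]=0
i=30: i≥r, start 0; Z[30]=0

[31, 0, 1, 0, 1, 3, 0, 4, 0, 1, 0, 0, 0, 0, 0, 6, 0, 1, 0, 1, 1, 0, 0, 4, 0, 1, 0, 0, 2, 0, 0]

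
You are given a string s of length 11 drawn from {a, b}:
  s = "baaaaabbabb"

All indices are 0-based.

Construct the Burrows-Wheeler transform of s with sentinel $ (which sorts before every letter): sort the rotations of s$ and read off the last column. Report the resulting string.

bbaaabab$baa

rank  rotation      last
    0  $baaaaabbabb  b
    1  aaaaabbabb$b  b
    2  aaaabbabb$ba  a
    3  aaabbabb$baa  a
    4  aabbabb$baaa  a
    5  abb$baaaaabb  b
    6  abbabb$baaaa  a
    7  b$baaaaabbab  b
    8  baaaaabbabb$  $
    9  babb$baaaaab  b
   10  bb$baaaaabba  a
   11  bbabb$baaaaa  a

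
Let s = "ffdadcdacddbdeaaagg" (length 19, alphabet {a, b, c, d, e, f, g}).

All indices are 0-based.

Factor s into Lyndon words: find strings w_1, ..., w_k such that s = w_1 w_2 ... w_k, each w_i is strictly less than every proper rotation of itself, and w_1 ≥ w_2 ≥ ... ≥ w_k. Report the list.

["f", "f", "d", "adcd", "acddbde", "aaagg"]

emit factor 1: 'f' (i=0, period=1)
emit factor 2: 'f' (i=1, period=1)
emit factor 3: 'd' (i=2, period=1)
emit factor 4: 'adcd' (i=3, period=4)
emit factor 5: 'acddbde' (i=7, period=7)
emit factor 6: 'aaagg' (i=14, period=5)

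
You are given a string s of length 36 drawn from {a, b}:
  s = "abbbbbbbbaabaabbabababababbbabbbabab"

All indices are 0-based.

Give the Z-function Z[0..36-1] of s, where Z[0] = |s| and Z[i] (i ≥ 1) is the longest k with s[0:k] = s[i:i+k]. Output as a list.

Z[0]=36
i=1: fresh scan; Z[1]=0
i=2: fresh scan; Z[2]=0
i=3: fresh scan; Z[3]=0
i=4: fresh scan; Z[4]=0
i=5: fresh scan; Z[5]=0
i=6: fresh scan; Z[6]=0
i=7: fresh scan; Z[7]=0
i=8: fresh scan; Z[8]=0
i=9: fresh scan; Z[9]=1 grow→box=[9,10)
i=10: fresh scan; Z[10]=2 grow→box=[10,12)
i=11: min(r-i=1, Z[1]=0)=0; Z[11]=0
i=12: fresh scan; Z[12]=1 grow→box=[12,13)
i=13: fresh scan; Z[13]=3 grow→box=[13,16)
i=14: min(r-i=2, Z[1]=0)=0; Z[14]=0
i=15: min(r-i=1, Z[2]=0)=0; Z[15]=0
i=16: fresh scan; Z[16]=2 grow→box=[16,18)
i=17: min(r-i=1, Z[1]=0)=0; Z[17]=0
i=18: fresh scan; Z[18]=2 grow→box=[18,20)
i=19: min(r-i=1, Z[1]=0)=0; Z[19]=0
i=20: fresh scan; Z[20]=2 grow→box=[20,22)
i=21: min(r-i=1, Z[1]=0)=0; Z[21]=0
i=22: fresh scan; Z[22]=2 grow→box=[22,24)
i=23: min(r-i=1, Z[1]=0)=0; Z[23]=0
i=24: fresh scan; Z[24]=4 grow→box=[24,28)
i=25: min(r-i=3, Z[1]=0)=0; Z[25]=0
i=26: min(r-i=2, Z[2]=0)=0; Z[26]=0
i=27: min(r-i=1, Z[3]=0)=0; Z[27]=0
i=28: fresh scan; Z[28]=4 grow→box=[28,32)
i=29: min(r-i=3, Z[1]=0)=0; Z[29]=0
i=30: min(r-i=2, Z[2]=0)=0; Z[30]=0
i=31: min(r-i=1, Z[3]=0)=0; Z[31]=0
i=32: fresh scan; Z[32]=2 grow→box=[32,34)
i=33: min(r-i=1, Z[1]=0)=0; Z[33]=0
i=34: fresh scan; Z[34]=2 grow→box=[34,36)
i=35: min(r-i=1, Z[1]=0)=0; Z[35]=0

[36, 0, 0, 0, 0, 0, 0, 0, 0, 1, 2, 0, 1, 3, 0, 0, 2, 0, 2, 0, 2, 0, 2, 0, 4, 0, 0, 0, 4, 0, 0, 0, 2, 0, 2, 0]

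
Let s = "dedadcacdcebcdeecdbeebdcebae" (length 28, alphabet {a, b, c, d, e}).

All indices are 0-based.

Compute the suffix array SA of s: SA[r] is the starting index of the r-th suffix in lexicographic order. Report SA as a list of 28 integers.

[6, 3, 26, 25, 11, 21, 18, 5, 16, 7, 12, 23, 9, 2, 17, 4, 22, 8, 0, 13, 27, 24, 10, 20, 15, 1, 19, 14]

sorted suffixes:
  #0 SA[0]=6  'acdcebcdeecdbeebdcebae'
  #1 SA[1]=3  'adcacdcebcdeecdbeebdcebae'
  #2 SA[2]=26  'ae'
  #3 SA[3]=25  'bae'
  #4 SA[4]=11  'bcdeecdbeebdcebae'
  #5 SA[5]=21  'bdcebae'
  #6 SA[6]=18  'beebdcebae'
  #7 SA[7]=5  'cacdcebcdeecdbeebdcebae'
  #8 SA[8]=16  'cdbeebdcebae'
  #9 SA[9]=7  'cdcebcdeecdbeebdcebae'
  #10 SA[10]=12  'cdeecdbeebdcebae'
  #11 SA[11]=23  'cebae'
  #12 SA[12]=9  'cebcdeecdbeebdcebae'
  #13 SA[13]=2  'dadcacdcebcdeecdbeebdcebae'
  #14 SA[14]=17  'dbeebdcebae'
  #15 SA[15]=4  'dcacdcebcdeecdbeebdcebae'
  #16 SA[16]=22  'dcebae'
  #17 SA[17]=8  'dcebcdeecdbeebdcebae'
  #18 SA[18]=0  'dedadcacdcebcdeecdbeebdcebae'
  #19 SA[19]=13  'deecdbeebdcebae'
  #20 SA[20]=27  'e'
  #21 SA[21]=24  'ebae'
  #22 SA[22]=10  'ebcdeecdbeebdcebae'
  #23 SA[23]=20  'ebdcebae'
  #24 SA[24]=15  'ecdbeebdcebae'
  #25 SA[25]=1  'edadcacdcebcdeecdbeebdcebae'
  #26 SA[26]=19  'eebdcebae'
  #27 SA[27]=14  'eecdbeebdcebae'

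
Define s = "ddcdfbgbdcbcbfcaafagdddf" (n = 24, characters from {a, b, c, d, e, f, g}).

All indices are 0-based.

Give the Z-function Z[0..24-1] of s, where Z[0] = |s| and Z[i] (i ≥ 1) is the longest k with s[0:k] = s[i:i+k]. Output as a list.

Z[0]=24
i=1: fresh scan; Z[1]=1 grow→box=[1,2)
i=2: fresh scan; Z[2]=0
i=3: fresh scan; Z[3]=1 grow→box=[3,4)
i=4: fresh scan; Z[4]=0
i=5: fresh scan; Z[5]=0
i=6: fresh scan; Z[6]=0
i=7: fresh scan; Z[7]=0
i=8: fresh scan; Z[8]=1 grow→box=[8,9)
i=9: fresh scan; Z[9]=0
i=10: fresh scan; Z[10]=0
i=11: fresh scan; Z[11]=0
i=12: fresh scan; Z[12]=0
i=13: fresh scan; Z[13]=0
i=14: fresh scan; Z[14]=0
i=15: fresh scan; Z[15]=0
i=16: fresh scan; Z[16]=0
i=17: fresh scan; Z[17]=0
i=18: fresh scan; Z[18]=0
i=19: fresh scan; Z[19]=0
i=20: fresh scan; Z[20]=2 grow→box=[20,22)
i=21: min(r-i=1, Z[1]=1)=1; Z[21]=2 grow→box=[21,23)
i=22: min(r-i=1, Z[1]=1)=1; Z[22]=1
i=23: fresh scan; Z[23]=0

[24, 1, 0, 1, 0, 0, 0, 0, 1, 0, 0, 0, 0, 0, 0, 0, 0, 0, 0, 0, 2, 2, 1, 0]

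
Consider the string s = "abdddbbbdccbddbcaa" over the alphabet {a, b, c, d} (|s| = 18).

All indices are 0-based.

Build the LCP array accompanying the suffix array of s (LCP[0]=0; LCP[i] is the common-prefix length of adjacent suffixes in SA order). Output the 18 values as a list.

[0, 1, 1, 0, 2, 1, 1, 2, 3, 0, 1, 1, 0, 2, 1, 1, 3, 2]

sorted suffixes:
  #0 SA[0]=17  'a'
  #1 SA[1]=16  'aa'
  #2 SA[2]=0  'abdddbbbdccbddbcaa'
  #3 SA[3]=5  'bbbdccbddbcaa'
  #4 SA[4]=6  'bbdccbddbcaa'
  #5 SA[5]=14  'bcaa'
  #6 SA[6]=7  'bdccbddbcaa'
  #7 SA[7]=11  'bddbcaa'
  #8 SA[8]=1  'bdddbbbdccbddbcaa'
  #9 SA[9]=15  'caa'
  #10 SA[10]=10  'cbddbcaa'
  #11 SA[11]=9  'ccbddbcaa'
  #12 SA[12]=4  'dbbbdccbddbcaa'
  #13 SA[13]=13  'dbcaa'
  #14 SA[14]=8  'dccbddbcaa'
  #15 SA[15]=3  'ddbbbdccbddbcaa'
  #16 SA[16]=12  'ddbcaa'
  #17 SA[17]=2  'dddbbbdccbddbcaa'

SA = [17, 16, 0, 5, 6, 14, 7, 11, 1, 15, 10, 9, 4, 13, 8, 3, 12, 2]
rank  pair      lcp
   1  s[17:],s[16:]  1  'a'
   2  s[16:],s[0:]  1  'a'
   3  s[0:],s[5:]  0  ''
   4  s[5:],s[6:]  2  'bb'
   5  s[6:],s[14:]  1  'b'
   6  s[14:],s[7:]  1  'b'
   7  s[7:],s[11:]  2  'bd'
   8  s[11:],s[1:]  3  'bdd'
   9  s[1:],s[15:]  0  ''
  10  s[15:],s[10:]  1  'c'
  11  s[10:],s[9:]  1  'c'
  12  s[9:],s[4:]  0  ''
  13  s[4:],s[13:]  2  'db'
  14  s[13:],s[8:]  1  'd'
  15  s[8:],s[3:]  1  'd'
  16  s[3:],s[12:]  3  'ddb'
  17  s[12:],s[2:]  2  'dd'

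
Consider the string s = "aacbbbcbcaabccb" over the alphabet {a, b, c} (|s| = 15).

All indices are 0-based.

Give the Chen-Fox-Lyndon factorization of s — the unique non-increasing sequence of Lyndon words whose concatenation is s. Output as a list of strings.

emit factor 1: 'aacbbbcbc' (i=0, period=9)
emit factor 2: 'aabccb' (i=9, period=6)

["aacbbbcbc", "aabccb"]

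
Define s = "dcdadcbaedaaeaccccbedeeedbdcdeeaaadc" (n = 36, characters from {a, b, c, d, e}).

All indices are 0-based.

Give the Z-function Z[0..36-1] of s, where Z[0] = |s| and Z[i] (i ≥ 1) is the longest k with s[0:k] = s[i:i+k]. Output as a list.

[36, 0, 1, 0, 2, 0, 0, 0, 0, 1, 0, 0, 0, 0, 0, 0, 0, 0, 0, 0, 1, 0, 0, 0, 1, 0, 3, 0, 1, 0, 0, 0, 0, 0, 2, 0]

Z[0]=36
i=1: i≥r, start 0; Z[1]=0
i=2: i≥r, start 0; Z[2]=1 extend→box=[2,3)
i=3: i≥r, start 0; Z[3]=0
i=4: i≥r, start 0; Z[4]=2 extend→box=[4,6)
i=5: min(r-i=1, Z[1]=0)=0; Z[5]=0
i=6: i≥r, start 0; Z[6]=0
i=7: i≥r, start 0; Z[7]=0
i=8: i≥r, start 0; Z[8]=0
i=9: i≥r, start 0; Z[9]=1 extend→box=[9,10)
i=10: i≥r, start 0; Z[10]=0
i=11: i≥r, start 0; Z[11]=0
i=12: i≥r, start 0; Z[12]=0
i=13: i≥r, start 0; Z[13]=0
i=14: i≥r, start 0; Z[14]=0
i=15: i≥r, start 0; Z[15]=0
i=16: i≥r, start 0; Z[16]=0
i=17: i≥r, start 0; Z[17]=0
i=18: i≥r, start 0; Z[18]=0
i=19: i≥r, start 0; Z[19]=0
i=20: i≥r, start 0; Z[20]=1 extend→box=[20,21)
i=21: i≥r, start 0; Z[21]=0
i=22: i≥r, start 0; Z[22]=0
i=23: i≥r, start 0; Z[23]=0
i=24: i≥r, start 0; Z[24]=1 extend→box=[24,25)
i=25: i≥r, start 0; Z[25]=0
i=26: i≥r, start 0; Z[26]=3 extend→box=[26,29)
i=27: min(r-i=2, Z[1]=0)=0; Z[27]=0
i=28: min(r-i=1, Z[2]=1)=1; Z[28]=1
i=29: i≥r, start 0; Z[29]=0
i=30: i≥r, start 0; Z[30]=0
i=31: i≥r, start 0; Z[31]=0
i=32: i≥r, start 0; Z[32]=0
i=33: i≥r, start 0; Z[33]=0
i=34: i≥r, start 0; Z[34]=2 extend→box=[34,36)
i=35: min(r-i=1, Z[1]=0)=0; Z[35]=0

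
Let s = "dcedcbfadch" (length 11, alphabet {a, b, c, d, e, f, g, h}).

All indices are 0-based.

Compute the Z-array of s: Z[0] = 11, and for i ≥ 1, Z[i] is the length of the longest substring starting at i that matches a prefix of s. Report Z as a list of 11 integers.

[11, 0, 0, 2, 0, 0, 0, 0, 2, 0, 0]

Z[0]=11
i=1: i≥r, start 0; Z[1]=0
i=2: i≥r, start 0; Z[2]=0
i=3: i≥r, start 0; Z[3]=2 extend→box=[3,5)
i=4: min(r-i=1, Z[1]=0)=0; Z[4]=0
i=5: i≥r, start 0; Z[5]=0
i=6: i≥r, start 0; Z[6]=0
i=7: i≥r, start 0; Z[7]=0
i=8: i≥r, start 0; Z[8]=2 extend→box=[8,10)
i=9: min(r-i=1, Z[1]=0)=0; Z[9]=0
i=10: i≥r, start 0; Z[10]=0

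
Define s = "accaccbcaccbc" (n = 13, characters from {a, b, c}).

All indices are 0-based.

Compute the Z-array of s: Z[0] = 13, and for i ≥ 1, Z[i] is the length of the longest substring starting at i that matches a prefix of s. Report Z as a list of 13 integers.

[13, 0, 0, 3, 0, 0, 0, 0, 3, 0, 0, 0, 0]

Z[0]=13
i=1: i≥r, start 0; Z[1]=0
i=2: i≥r, start 0; Z[2]=0
i=3: i≥r, start 0; Z[3]=3 extend→box=[3,6)
i=4: min(r-i=2, Z[1]=0)=0; Z[4]=0
i=5: min(r-i=1, Z[2]=0)=0; Z[5]=0
i=6: i≥r, start 0; Z[6]=0
i=7: i≥r, start 0; Z[7]=0
i=8: i≥r, start 0; Z[8]=3 extend→box=[8,11)
i=9: min(r-i=2, Z[1]=0)=0; Z[9]=0
i=10: min(r-i=1, Z[2]=0)=0; Z[10]=0
i=11: i≥r, start 0; Z[11]=0
i=12: i≥r, start 0; Z[12]=0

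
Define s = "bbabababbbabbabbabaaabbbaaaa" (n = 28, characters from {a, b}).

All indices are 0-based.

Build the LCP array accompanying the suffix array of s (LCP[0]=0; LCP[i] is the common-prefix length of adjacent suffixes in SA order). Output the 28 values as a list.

rank | idx | suffix
   0 |  27 | a
   1 |  26 | aa
   2 |  25 | aaa
   3 |  24 | aaaa
   4 |  18 | aaabbbaaaa
   5 |  19 | aabbbaaaa
   6 |  16 | abaaabbbaaaa
   7 |   2 | abababbbabbabbabaaabbbaaaa
   8 |   4 | ababbbabbabbabaaabbbaaaa
   9 |  13 | abbabaaabbbaaaa
  10 |  10 | abbabbabaaabbbaaaa
  11 |  20 | abbbaaaa
  12 |   6 | abbbabbabbabaaabbbaaaa
  13 |  23 | baaaa
  14 |  17 | baaabbbaaaa
  15 |  15 | babaaabbbaaaa
  16 |   1 | babababbbabbabbabaaabbbaaaa
  17 |   3 | bababbbabbabbabaaabbbaaaa
  18 |  12 | babbabaaabbbaaaa
  19 |   9 | babbabbabaaabbbaaaa
  20 |   5 | babbbabbabbabaaabbbaaaa
  21 |  22 | bbaaaa
  22 |  14 | bbabaaabbbaaaa
  23 |   0 | bbabababbbabbabbabaaabbbaaaa
  24 |  11 | bbabbabaaabbbaaaa
  25 |   8 | bbabbabbabaaabbbaaaa
  26 |  21 | bbbaaaa
  27 |   7 | bbbabbabbabaaabbbaaaa

SA = [27, 26, 25, 24, 18, 19, 16, 2, 4, 13, 10, 20, 6, 23, 17, 15, 1, 3, 12, 9, 5, 22, 14, 0, 11, 8, 21, 7]
[i] adj suffixes → lcp
  [1] 27/26 → 1 ('a')
  [2] 26/25 → 2 ('aa')
  [3] 25/24 → 3 ('aaa')
  [4] 24/18 → 3 ('aaa')
  [5] 18/19 → 2 ('aa')
  [6] 19/16 → 1 ('a')
  [7] 16/2 → 3 ('aba')
  [8] 2/4 → 4 ('abab')
  [9] 4/13 → 2 ('ab')
  [10] 13/10 → 5 ('abbab')
  [11] 10/20 → 3 ('abb')
  [12] 20/6 → 5 ('abbba')
  [13] 6/23 → 0 ('')
  [14] 23/17 → 4 ('baaa')
  [15] 17/15 → 2 ('ba')
  [16] 15/1 → 4 ('baba')
  [17] 1/3 → 5 ('babab')
  [18] 3/12 → 3 ('bab')
  [19] 12/9 → 6 ('babbab')
  [20] 9/5 → 4 ('babb')
  [21] 5/22 → 1 ('b')
  [22] 22/14 → 3 ('bba')
  [23] 14/0 → 5 ('bbaba')
  [24] 0/11 → 4 ('bbab')
  [25] 11/8 → 7 ('bbabbab')
  [26] 8/21 → 2 ('bb')
  [27] 21/7 → 4 ('bbba')

[0, 1, 2, 3, 3, 2, 1, 3, 4, 2, 5, 3, 5, 0, 4, 2, 4, 5, 3, 6, 4, 1, 3, 5, 4, 7, 2, 4]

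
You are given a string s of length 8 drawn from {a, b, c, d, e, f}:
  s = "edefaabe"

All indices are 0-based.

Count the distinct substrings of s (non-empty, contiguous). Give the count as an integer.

rank→(start, suffix):
  0 → (4, 'aabe')
  1 → (5, 'abe')
  2 → (6, 'be')
  3 → (1, 'defaabe')
  4 → (7, 'e')
  5 → (0, 'edefaabe')
  6 → (2, 'efaabe')
  7 → (3, 'faabe')

SA = [4, 5, 6, 1, 7, 0, 2, 3]
i: (SA[i-1],SA[i]) lcp shared
  1: (4,5) 1 'a'
  2: (5,6) 0 ''
  3: (6,1) 0 ''
  4: (1,7) 0 ''
  5: (7,0) 1 'e'
  6: (0,2) 1 'e'
  7: (2,3) 0 ''

n(n+1)/2 = 8·9/2 = 36
Σ LCP = 0 + 1 + 0 + 0 + 0 + 1 + 1 + 0 = 3
distinct = 36 − 3 = 33

33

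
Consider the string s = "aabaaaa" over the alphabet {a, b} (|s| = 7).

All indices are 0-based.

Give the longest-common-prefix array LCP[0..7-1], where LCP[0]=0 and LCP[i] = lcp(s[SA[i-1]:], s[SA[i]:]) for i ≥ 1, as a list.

[0, 1, 2, 3, 2, 1, 0]

rank | idx | suffix
   0 |   6 | a
   1 |   5 | aa
   2 |   4 | aaa
   3 |   3 | aaaa
   4 |   0 | aabaaaa
   5 |   1 | abaaaa
   6 |   2 | baaaa

SA = [6, 5, 4, 3, 0, 1, 2]
i: (SA[i-1],SA[i]) lcp shared
  1: (6,5) 1 'a'
  2: (5,4) 2 'aa'
  3: (4,3) 3 'aaa'
  4: (3,0) 2 'aa'
  5: (0,1) 1 'a'
  6: (1,2) 0 ''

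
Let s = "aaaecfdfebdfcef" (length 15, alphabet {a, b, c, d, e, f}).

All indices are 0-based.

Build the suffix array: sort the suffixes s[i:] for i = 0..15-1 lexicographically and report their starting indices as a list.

rank | idx | suffix
   0 |   0 | aaaecfdfebdfcef
   1 |   1 | aaecfdfebdfcef
   2 |   2 | aecfdfebdfcef
   3 |   9 | bdfcef
   4 |  12 | cef
   5 |   4 | cfdfebdfcef
   6 |  10 | dfcef
   7 |   6 | dfebdfcef
   8 |   8 | ebdfcef
   9 |   3 | ecfdfebdfcef
  10 |  13 | ef
  11 |  14 | f
  12 |  11 | fcef
  13 |   5 | fdfebdfcef
  14 |   7 | febdfcef

[0, 1, 2, 9, 12, 4, 10, 6, 8, 3, 13, 14, 11, 5, 7]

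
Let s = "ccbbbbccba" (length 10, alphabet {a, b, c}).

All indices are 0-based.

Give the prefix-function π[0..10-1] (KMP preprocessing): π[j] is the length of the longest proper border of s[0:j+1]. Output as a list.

[0, 1, 0, 0, 0, 0, 1, 2, 3, 0]

π[0] = 0
j=1 s[j]='c': π[1]=1 (border 'c')
j=2 s[j]='b': k: 1→0; π[2]=0 (border '')
j=3 s[j]='b': π[3]=0 (border '')
j=4 s[j]='b': π[4]=0 (border '')
j=5 s[j]='b': π[5]=0 (border '')
j=6 s[j]='c': π[6]=1 (border 'c')
j=7 s[j]='c': π[7]=2 (border 'cc')
j=8 s[j]='b': π[8]=3 (border 'ccb')
j=9 s[j]='a': k: 3→0; π[9]=0 (border '')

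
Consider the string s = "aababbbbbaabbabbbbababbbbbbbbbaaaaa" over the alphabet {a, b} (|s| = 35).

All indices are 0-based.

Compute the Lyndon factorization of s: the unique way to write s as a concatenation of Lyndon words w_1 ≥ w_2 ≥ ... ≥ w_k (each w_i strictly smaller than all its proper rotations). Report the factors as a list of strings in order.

["aababbbbbaabbabbbbababbbbbbbbb", "a", "a", "a", "a", "a"]

emit factor 1: 'aababbbbbaabbabbbbababbbbbbbbb' (i=0, period=30)
emit factor 2: 'a' (i=30, period=1)
emit factor 3: 'a' (i=31, period=1)
emit factor 4: 'a' (i=32, period=1)
emit factor 5: 'a' (i=33, period=1)
emit factor 6: 'a' (i=34, period=1)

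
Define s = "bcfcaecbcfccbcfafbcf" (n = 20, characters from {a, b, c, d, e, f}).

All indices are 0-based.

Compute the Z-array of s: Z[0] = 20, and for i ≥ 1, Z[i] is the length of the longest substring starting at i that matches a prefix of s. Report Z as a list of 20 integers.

Z[0]=20
i=1: i≥r, start 0; Z[1]=0
i=2: i≥r, start 0; Z[2]=0
i=3: i≥r, start 0; Z[3]=0
i=4: i≥r, start 0; Z[4]=0
i=5: i≥r, start 0; Z[5]=0
i=6: i≥r, start 0; Z[6]=0
i=7: i≥r, start 0; Z[7]=4 extend→box=[7,11)
i=8: min(r-i=3, Z[1]=0)=0; Z[8]=0
i=9: min(r-i=2, Z[2]=0)=0; Z[9]=0
i=10: min(r-i=1, Z[3]=0)=0; Z[10]=0
i=11: i≥r, start 0; Z[11]=0
i=12: i≥r, start 0; Z[12]=3 extend→box=[12,15)
i=13: min(r-i=2, Z[1]=0)=0; Z[13]=0
i=14: min(r-i=1, Z[2]=0)=0; Z[14]=0
i=15: i≥r, start 0; Z[15]=0
i=16: i≥r, start 0; Z[16]=0
i=17: i≥r, start 0; Z[17]=3 extend→box=[17,20)
i=18: min(r-i=2, Z[1]=0)=0; Z[18]=0
i=19: min(r-i=1, Z[2]=0)=0; Z[19]=0

[20, 0, 0, 0, 0, 0, 0, 4, 0, 0, 0, 0, 3, 0, 0, 0, 0, 3, 0, 0]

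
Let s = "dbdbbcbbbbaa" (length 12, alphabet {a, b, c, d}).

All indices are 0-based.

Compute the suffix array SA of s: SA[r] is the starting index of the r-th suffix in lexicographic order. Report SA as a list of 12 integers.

[11, 10, 9, 8, 7, 6, 3, 4, 1, 5, 2, 0]

sorted suffixes:
  #0 SA[0]=11  'a'
  #1 SA[1]=10  'aa'
  #2 SA[2]=9  'baa'
  #3 SA[3]=8  'bbaa'
  #4 SA[4]=7  'bbbaa'
  #5 SA[5]=6  'bbbbaa'
  #6 SA[6]=3  'bbcbbbbaa'
  #7 SA[7]=4  'bcbbbbaa'
  #8 SA[8]=1  'bdbbcbbbbaa'
  #9 SA[9]=5  'cbbbbaa'
  #10 SA[10]=2  'dbbcbbbbaa'
  #11 SA[11]=0  'dbdbbcbbbbaa'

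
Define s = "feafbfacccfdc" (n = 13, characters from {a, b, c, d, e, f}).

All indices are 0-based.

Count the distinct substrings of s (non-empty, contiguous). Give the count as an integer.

rank | idx | suffix
   0 |   6 | acccfdc
   1 |   2 | afbfacccfdc
   2 |   4 | bfacccfdc
   3 |  12 | c
   4 |   7 | cccfdc
   5 |   8 | ccfdc
   6 |   9 | cfdc
   7 |  11 | dc
   8 |   1 | eafbfacccfdc
   9 |   5 | facccfdc
  10 |   3 | fbfacccfdc
  11 |  10 | fdc
  12 |   0 | feafbfacccfdc

SA = [6, 2, 4, 12, 7, 8, 9, 11, 1, 5, 3, 10, 0]
rank  pair      lcp
   1  s[6:],s[2:]  1  'a'
   2  s[2:],s[4:]  0  ''
   3  s[4:],s[12:]  0  ''
   4  s[12:],s[7:]  1  'c'
   5  s[7:],s[8:]  2  'cc'
   6  s[8:],s[9:]  1  'c'
   7  s[9:],s[11:]  0  ''
   8  s[11:],s[1:]  0  ''
   9  s[1:],s[5:]  0  ''
  10  s[5:],s[3:]  1  'f'
  11  s[3:],s[10:]  1  'f'
  12  s[10:],s[0:]  1  'f'

n(n+1)/2 = 13·14/2 = 91
Σ LCP = 0 + 1 + 0 + 0 + 1 + 2 + 1 + 0 + 0 + 0 + 1 + 1 + 1 = 8
distinct = 91 − 8 = 83

83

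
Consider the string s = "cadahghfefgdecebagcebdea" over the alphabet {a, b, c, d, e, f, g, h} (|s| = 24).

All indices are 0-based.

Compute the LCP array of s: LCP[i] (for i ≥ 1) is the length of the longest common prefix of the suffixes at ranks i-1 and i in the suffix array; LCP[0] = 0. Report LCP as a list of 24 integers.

[0, 1, 1, 1, 0, 1, 0, 1, 3, 0, 1, 2, 0, 1, 2, 1, 1, 0, 1, 0, 1, 1, 0, 1]

sorted suffixes:
  #0 SA[0]=23  'a'
  #1 SA[1]=1  'adahghfefgdecebagcebdea'
  #2 SA[2]=16  'agcebdea'
  #3 SA[3]=3  'ahghfefgdecebagcebdea'
  #4 SA[4]=15  'bagcebdea'
  #5 SA[5]=20  'bdea'
  #6 SA[6]=0  'cadahghfefgdecebagcebdea'
  #7 SA[7]=13  'cebagcebdea'
  #8 SA[8]=18  'cebdea'
  #9 SA[9]=2  'dahghfefgdecebagcebdea'
  #10 SA[10]=21  'dea'
  #11 SA[11]=11  'decebagcebdea'
  #12 SA[12]=22  'ea'
  #13 SA[13]=14  'ebagcebdea'
  #14 SA[14]=19  'ebdea'
  #15 SA[15]=12  'ecebagcebdea'
  #16 SA[16]=8  'efgdecebagcebdea'
  #17 SA[17]=7  'fefgdecebagcebdea'
  #18 SA[18]=9  'fgdecebagcebdea'
  #19 SA[19]=17  'gcebdea'
  #20 SA[20]=10  'gdecebagcebdea'
  #21 SA[21]=5  'ghfefgdecebagcebdea'
  #22 SA[22]=6  'hfefgdecebagcebdea'
  #23 SA[23]=4  'hghfefgdecebagcebdea'

SA = [23, 1, 16, 3, 15, 20, 0, 13, 18, 2, 21, 11, 22, 14, 19, 12, 8, 7, 9, 17, 10, 5, 6, 4]
i: (SA[i-1],SA[i]) lcp shared
  1: (23,1) 1 'a'
  2: (1,16) 1 'a'
  3: (16,3) 1 'a'
  4: (3,15) 0 ''
  5: (15,20) 1 'b'
  6: (20,0) 0 ''
  7: (0,13) 1 'c'
  8: (13,18) 3 'ceb'
  9: (18,2) 0 ''
  10: (2,21) 1 'd'
  11: (21,11) 2 'de'
  12: (11,22) 0 ''
  13: (22,14) 1 'e'
  14: (14,19) 2 'eb'
  15: (19,12) 1 'e'
  16: (12,8) 1 'e'
  17: (8,7) 0 ''
  18: (7,9) 1 'f'
  19: (9,17) 0 ''
  20: (17,10) 1 'g'
  21: (10,5) 1 'g'
  22: (5,6) 0 ''
  23: (6,4) 1 'h'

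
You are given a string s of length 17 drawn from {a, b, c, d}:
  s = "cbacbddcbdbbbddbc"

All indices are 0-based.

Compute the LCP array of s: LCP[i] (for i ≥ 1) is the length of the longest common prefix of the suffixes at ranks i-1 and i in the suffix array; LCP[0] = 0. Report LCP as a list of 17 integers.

[0, 0, 1, 2, 1, 1, 2, 3, 0, 1, 2, 3, 0, 2, 1, 1, 2]

sorted suffixes:
  #0 SA[0]=2  'acbddcbdbbbddbc'
  #1 SA[1]=1  'bacbddcbdbbbddbc'
  #2 SA[2]=10  'bbbddbc'
  #3 SA[3]=11  'bbddbc'
  #4 SA[4]=15  'bc'
  #5 SA[5]=8  'bdbbbddbc'
  #6 SA[6]=12  'bddbc'
  #7 SA[7]=4  'bddcbdbbbddbc'
  #8 SA[8]=16  'c'
  #9 SA[9]=0  'cbacbddcbdbbbddbc'
  #10 SA[10]=7  'cbdbbbddbc'
  #11 SA[11]=3  'cbddcbdbbbddbc'
  #12 SA[12]=9  'dbbbddbc'
  #13 SA[13]=14  'dbc'
  #14 SA[14]=6  'dcbdbbbddbc'
  #15 SA[15]=13  'ddbc'
  #16 SA[16]=5  'ddcbdbbbddbc'

SA = [2, 1, 10, 11, 15, 8, 12, 4, 16, 0, 7, 3, 9, 14, 6, 13, 5]
[i] adj suffixes → lcp
  [1] 2/1 → 0 ('')
  [2] 1/10 → 1 ('b')
  [3] 10/11 → 2 ('bb')
  [4] 11/15 → 1 ('b')
  [5] 15/8 → 1 ('b')
  [6] 8/12 → 2 ('bd')
  [7] 12/4 → 3 ('bdd')
  [8] 4/16 → 0 ('')
  [9] 16/0 → 1 ('c')
  [10] 0/7 → 2 ('cb')
  [11] 7/3 → 3 ('cbd')
  [12] 3/9 → 0 ('')
  [13] 9/14 → 2 ('db')
  [14] 14/6 → 1 ('d')
  [15] 6/13 → 1 ('d')
  [16] 13/5 → 2 ('dd')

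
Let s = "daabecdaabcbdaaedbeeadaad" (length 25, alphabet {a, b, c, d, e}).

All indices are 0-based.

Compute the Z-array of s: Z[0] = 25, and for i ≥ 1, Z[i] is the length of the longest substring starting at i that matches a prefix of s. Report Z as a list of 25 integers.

Z[0]=25
i=1: i≥r, start 0; Z[1]=0
i=2: i≥r, start 0; Z[2]=0
i=3: i≥r, start 0; Z[3]=0
i=4: i≥r, start 0; Z[4]=0
i=5: i≥r, start 0; Z[5]=0
i=6: i≥r, start 0; Z[6]=4 extend→box=[6,10)
i=7: min(r-i=3, Z[1]=0)=0; Z[7]=0
i=8: min(r-i=2, Z[2]=0)=0; Z[8]=0
i=9: min(r-i=1, Z[3]=0)=0; Z[9]=0
i=10: i≥r, start 0; Z[10]=0
i=11: i≥r, start 0; Z[11]=0
i=12: i≥r, start 0; Z[12]=3 extend→box=[12,15)
i=13: min(r-i=2, Z[1]=0)=0; Z[13]=0
i=14: min(r-i=1, Z[2]=0)=0; Z[14]=0
i=15: i≥r, start 0; Z[15]=0
i=16: i≥r, start 0; Z[16]=1 extend→box=[16,17)
i=17: i≥r, start 0; Z[17]=0
i=18: i≥r, start 0; Z[18]=0
i=19: i≥r, start 0; Z[19]=0
i=20: i≥r, start 0; Z[20]=0
i=21: i≥r, start 0; Z[21]=3 extend→box=[21,24)
i=22: min(r-i=2, Z[1]=0)=0; Z[22]=0
i=23: min(r-i=1, Z[2]=0)=0; Z[23]=0
i=24: i≥r, start 0; Z[24]=1 extend→box=[24,25)

[25, 0, 0, 0, 0, 0, 4, 0, 0, 0, 0, 0, 3, 0, 0, 0, 1, 0, 0, 0, 0, 3, 0, 0, 1]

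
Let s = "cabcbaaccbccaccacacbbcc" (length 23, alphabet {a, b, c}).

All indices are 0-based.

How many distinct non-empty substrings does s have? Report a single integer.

237

sorted suffixes:
  #0 SA[0]=5  'aaccbccaccacacbbcc'
  #1 SA[1]=1  'abcbaaccbccaccacacbbcc'
  #2 SA[2]=15  'acacbbcc'
  #3 SA[3]=17  'acbbcc'
  #4 SA[4]=12  'accacacbbcc'
  #5 SA[5]=6  'accbccaccacacbbcc'
  #6 SA[6]=4  'baaccbccaccacacbbcc'
  #7 SA[7]=19  'bbcc'
  #8 SA[8]=2  'bcbaaccbccaccacacbbcc'
  #9 SA[9]=20  'bcc'
  #10 SA[10]=9  'bccaccacacbbcc'
  #11 SA[11]=22  'c'
  #12 SA[12]=0  'cabcbaaccbccaccacacbbcc'
  #13 SA[13]=14  'cacacbbcc'
  #14 SA[14]=16  'cacbbcc'
  #15 SA[15]=11  'caccacacbbcc'
  #16 SA[16]=3  'cbaaccbccaccacacbbcc'
  #17 SA[17]=18  'cbbcc'
  #18 SA[18]=8  'cbccaccacacbbcc'
  #19 SA[19]=21  'cc'
  #20 SA[20]=13  'ccacacbbcc'
  #21 SA[21]=10  'ccaccacacbbcc'
  #22 SA[22]=7  'ccbccaccacacbbcc'

SA = [5, 1, 15, 17, 12, 6, 4, 19, 2, 20, 9, 22, 0, 14, 16, 11, 3, 18, 8, 21, 13, 10, 7]
rank  pair      lcp
   1  s[5:],s[1:]  1  'a'
   2  s[1:],s[15:]  1  'a'
   3  s[15:],s[17:]  2  'ac'
   4  s[17:],s[12:]  2  'ac'
   5  s[12:],s[6:]  3  'acc'
   6  s[6:],s[4:]  0  ''
   7  s[4:],s[19:]  1  'b'
   8  s[19:],s[2:]  1  'b'
   9  s[2:],s[20:]  2  'bc'
  10  s[20:],s[9:]  3  'bcc'
  11  s[9:],s[22:]  0  ''
  12  s[22:],s[0:]  1  'c'
  13  s[0:],s[14:]  2  'ca'
  14  s[14:],s[16:]  3  'cac'
  15  s[16:],s[11:]  3  'cac'
  16  s[11:],s[3:]  1  'c'
  17  s[3:],s[18:]  2  'cb'
  18  s[18:],s[8:]  2  'cb'
  19  s[8:],s[21:]  1  'c'
  20  s[21:],s[13:]  2  'cc'
  21  s[13:],s[10:]  4  'ccac'
  22  s[10:],s[7:]  2  'cc'

n(n+1)/2 = 23·24/2 = 276
Σ LCP = 0 + 1 + 1 + 2 + 2 + 3 + 0 + 1 + 1 + 2 + 3 + 0 + 1 + 2 + 3 + 3 + 1 + 2 + 2 + 1 + 2 + 4 + 2 = 39
distinct = 276 − 39 = 237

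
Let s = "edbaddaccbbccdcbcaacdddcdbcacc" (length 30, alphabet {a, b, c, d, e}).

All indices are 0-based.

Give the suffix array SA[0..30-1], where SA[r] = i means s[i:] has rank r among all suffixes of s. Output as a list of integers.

[17, 27, 6, 18, 3, 2, 9, 15, 25, 10, 29, 16, 26, 8, 14, 28, 7, 11, 23, 12, 19, 5, 1, 24, 13, 22, 4, 21, 20, 0]

rank | idx | suffix
   0 |  17 | aacdddcdbcacc
   1 |  27 | acc
   2 |   6 | accbbccdcbcaacdddcdbcacc
   3 |  18 | acdddcdbcacc
   4 |   3 | addaccbbccdcbcaacdddcdbcacc
   5 |   2 | baddaccbbccdcbcaacdddcdbcacc
   6 |   9 | bbccdcbcaacdddcdbcacc
   7 |  15 | bcaacdddcdbcacc
   8 |  25 | bcacc
   9 |  10 | bccdcbcaacdddcdbcacc
  10 |  29 | c
  11 |  16 | caacdddcdbcacc
  12 |  26 | cacc
  13 |   8 | cbbccdcbcaacdddcdbcacc
  14 |  14 | cbcaacdddcdbcacc
  15 |  28 | cc
  16 |   7 | ccbbccdcbcaacdddcdbcacc
  17 |  11 | ccdcbcaacdddcdbcacc
  18 |  23 | cdbcacc
  19 |  12 | cdcbcaacdddcdbcacc
  20 |  19 | cdddcdbcacc
  21 |   5 | daccbbccdcbcaacdddcdbcacc
  22 |   1 | dbaddaccbbccdcbcaacdddcdbcacc
  23 |  24 | dbcacc
  24 |  13 | dcbcaacdddcdbcacc
  25 |  22 | dcdbcacc
  26 |   4 | ddaccbbccdcbcaacdddcdbcacc
  27 |  21 | ddcdbcacc
  28 |  20 | dddcdbcacc
  29 |   0 | edbaddaccbbccdcbcaacdddcdbcacc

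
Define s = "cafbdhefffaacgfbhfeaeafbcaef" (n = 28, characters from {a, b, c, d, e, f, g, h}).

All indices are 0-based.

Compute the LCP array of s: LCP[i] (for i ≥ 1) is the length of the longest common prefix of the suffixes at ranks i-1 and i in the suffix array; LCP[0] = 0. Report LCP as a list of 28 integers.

[0, 1, 1, 2, 1, 3, 0, 1, 1, 0, 2, 1, 0, 0, 2, 1, 2, 0, 1, 1, 2, 2, 1, 1, 2, 0, 0, 1]

sorted suffixes:
  #0 SA[0]=10  'aacgfbhfeaeafbcaef'
  #1 SA[1]=11  'acgfbhfeaeafbcaef'
  #2 SA[2]=19  'aeafbcaef'
  #3 SA[3]=25  'aef'
  #4 SA[4]=21  'afbcaef'
  #5 SA[5]=1  'afbdhefffaacgfbhfeaeafbcaef'
  #6 SA[6]=23  'bcaef'
  #7 SA[7]=3  'bdhefffaacgfbhfeaeafbcaef'
  #8 SA[8]=15  'bhfeaeafbcaef'
  #9 SA[9]=24  'caef'
  #10 SA[10]=0  'cafbdhefffaacgfbhfeaeafbcaef'
  #11 SA[11]=12  'cgfbhfeaeafbcaef'
  #12 SA[12]=4  'dhefffaacgfbhfeaeafbcaef'
  #13 SA[13]=18  'eaeafbcaef'
  #14 SA[14]=20  'eafbcaef'
  #15 SA[15]=26  'ef'
  #16 SA[16]=6  'efffaacgfbhfeaeafbcaef'
  #17 SA[17]=27  'f'
  #18 SA[18]=9  'faacgfbhfeaeafbcaef'
  #19 SA[19]=22  'fbcaef'
  #20 SA[20]=2  'fbdhefffaacgfbhfeaeafbcaef'
  #21 SA[21]=14  'fbhfeaeafbcaef'
  #22 SA[22]=17  'feaeafbcaef'
  #23 SA[23]=8  'ffaacgfbhfeaeafbcaef'
  #24 SA[24]=7  'fffaacgfbhfeaeafbcaef'
  #25 SA[25]=13  'gfbhfeaeafbcaef'
  #26 SA[26]=5  'hefffaacgfbhfeaeafbcaef'
  #27 SA[27]=16  'hfeaeafbcaef'

SA = [10, 11, 19, 25, 21, 1, 23, 3, 15, 24, 0, 12, 4, 18, 20, 26, 6, 27, 9, 22, 2, 14, 17, 8, 7, 13, 5, 16]
i: (SA[i-1],SA[i]) lcp shared
  1: (10,11) 1 'a'
  2: (11,19) 1 'a'
  3: (19,25) 2 'ae'
  4: (25,21) 1 'a'
  5: (21,1) 3 'afb'
  6: (1,23) 0 ''
  7: (23,3) 1 'b'
  8: (3,15) 1 'b'
  9: (15,24) 0 ''
  10: (24,0) 2 'ca'
  11: (0,12) 1 'c'
  12: (12,4) 0 ''
  13: (4,18) 0 ''
  14: (18,20) 2 'ea'
  15: (20,26) 1 'e'
  16: (26,6) 2 'ef'
  17: (6,27) 0 ''
  18: (27,9) 1 'f'
  19: (9,22) 1 'f'
  20: (22,2) 2 'fb'
  21: (2,14) 2 'fb'
  22: (14,17) 1 'f'
  23: (17,8) 1 'f'
  24: (8,7) 2 'ff'
  25: (7,13) 0 ''
  26: (13,5) 0 ''
  27: (5,16) 1 'h'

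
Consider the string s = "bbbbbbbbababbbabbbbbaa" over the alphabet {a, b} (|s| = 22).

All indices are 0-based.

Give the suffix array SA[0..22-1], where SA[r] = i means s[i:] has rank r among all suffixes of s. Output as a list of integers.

sorted suffixes:
  #0 SA[0]=21  'a'
  #1 SA[1]=20  'aa'
  #2 SA[2]=8  'ababbbabbbbbaa'
  #3 SA[3]=10  'abbbabbbbbaa'
  #4 SA[4]=14  'abbbbbaa'
  #5 SA[5]=19  'baa'
  #6 SA[6]=7  'bababbbabbbbbaa'
  #7 SA[7]=9  'babbbabbbbbaa'
  #8 SA[8]=13  'babbbbbaa'
  #9 SA[9]=18  'bbaa'
  #10 SA[10]=6  'bbababbbabbbbbaa'
  #11 SA[11]=12  'bbabbbbbaa'
  #12 SA[12]=17  'bbbaa'
  #13 SA[13]=5  'bbbababbbabbbbbaa'
  #14 SA[14]=11  'bbbabbbbbaa'
  #15 SA[15]=16  'bbbbaa'
  #16 SA[16]=4  'bbbbababbbabbbbbaa'
  #17 SA[17]=15  'bbbbbaa'
  #18 SA[18]=3  'bbbbbababbbabbbbbaa'
  #19 SA[19]=2  'bbbbbbababbbabbbbbaa'
  #20 SA[20]=1  'bbbbbbbababbbabbbbbaa'
  #21 SA[21]=0  'bbbbbbbbababbbabbbbbaa'

[21, 20, 8, 10, 14, 19, 7, 9, 13, 18, 6, 12, 17, 5, 11, 16, 4, 15, 3, 2, 1, 0]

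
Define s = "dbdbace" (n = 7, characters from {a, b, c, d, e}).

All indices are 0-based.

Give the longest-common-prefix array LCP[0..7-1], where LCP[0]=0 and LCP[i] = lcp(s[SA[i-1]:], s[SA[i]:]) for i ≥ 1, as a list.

[0, 0, 1, 0, 0, 2, 0]

rank | idx | suffix
   0 |   4 | ace
   1 |   3 | bace
   2 |   1 | bdbace
   3 |   5 | ce
   4 |   2 | dbace
   5 |   0 | dbdbace
   6 |   6 | e

SA = [4, 3, 1, 5, 2, 0, 6]
i: (SA[i-1],SA[i]) lcp shared
  1: (4,3) 0 ''
  2: (3,1) 1 'b'
  3: (1,5) 0 ''
  4: (5,2) 0 ''
  5: (2,0) 2 'db'
  6: (0,6) 0 ''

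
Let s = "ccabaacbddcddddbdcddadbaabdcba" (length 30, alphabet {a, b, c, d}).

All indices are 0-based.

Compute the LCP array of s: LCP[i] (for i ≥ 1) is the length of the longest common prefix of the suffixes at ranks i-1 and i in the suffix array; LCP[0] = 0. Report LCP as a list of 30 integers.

[0, 1, 2, 1, 2, 1, 1, 0, 2, 3, 1, 3, 2, 0, 1, 2, 1, 1, 3, 0, 1, 2, 1, 2, 4, 1, 2, 2, 2, 3]

sorted suffixes:
  #0 SA[0]=29  'a'
  #1 SA[1]=23  'aabdcba'
  #2 SA[2]=4  'aacbddcddddbdcddadbaabdcba'
  #3 SA[3]=2  'abaacbddcddddbdcddadbaabdcba'
  #4 SA[4]=24  'abdcba'
  #5 SA[5]=5  'acbddcddddbdcddadbaabdcba'
  #6 SA[6]=20  'adbaabdcba'
  #7 SA[7]=28  'ba'
  #8 SA[8]=22  'baabdcba'
  #9 SA[9]=3  'baacbddcddddbdcddadbaabdcba'
  #10 SA[10]=25  'bdcba'
  #11 SA[11]=15  'bdcddadbaabdcba'
  #12 SA[12]=7  'bddcddddbdcddadbaabdcba'
  #13 SA[13]=1  'cabaacbddcddddbdcddadbaabdcba'
  #14 SA[14]=27  'cba'
  #15 SA[15]=6  'cbddcddddbdcddadbaabdcba'
  #16 SA[16]=0  'ccabaacbddcddddbdcddadbaabdcba'
  #17 SA[17]=17  'cddadbaabdcba'
  #18 SA[18]=10  'cddddbdcddadbaabdcba'
  #19 SA[19]=19  'dadbaabdcba'
  #20 SA[20]=21  'dbaabdcba'
  #21 SA[21]=14  'dbdcddadbaabdcba'
  #22 SA[22]=26  'dcba'
  #23 SA[23]=16  'dcddadbaabdcba'
  #24 SA[24]=9  'dcddddbdcddadbaabdcba'
  #25 SA[25]=18  'ddadbaabdcba'
  #26 SA[26]=13  'ddbdcddadbaabdcba'
  #27 SA[27]=8  'ddcddddbdcddadbaabdcba'
  #28 SA[28]=12  'dddbdcddadbaabdcba'
  #29 SA[29]=11  'ddddbdcddadbaabdcba'

SA = [29, 23, 4, 2, 24, 5, 20, 28, 22, 3, 25, 15, 7, 1, 27, 6, 0, 17, 10, 19, 21, 14, 26, 16, 9, 18, 13, 8, 12, 11]
i: (SA[i-1],SA[i]) lcp shared
  1: (29,23) 1 'a'
  2: (23,4) 2 'aa'
  3: (4,2) 1 'a'
  4: (2,24) 2 'ab'
  5: (24,5) 1 'a'
  6: (5,20) 1 'a'
  7: (20,28) 0 ''
  8: (28,22) 2 'ba'
  9: (22,3) 3 'baa'
  10: (3,25) 1 'b'
  11: (25,15) 3 'bdc'
  12: (15,7) 2 'bd'
  13: (7,1) 0 ''
  14: (1,27) 1 'c'
  15: (27,6) 2 'cb'
  16: (6,0) 1 'c'
  17: (0,17) 1 'c'
  18: (17,10) 3 'cdd'
  19: (10,19) 0 ''
  20: (19,21) 1 'd'
  21: (21,14) 2 'db'
  22: (14,26) 1 'd'
  23: (26,16) 2 'dc'
  24: (16,9) 4 'dcdd'
  25: (9,18) 1 'd'
  26: (18,13) 2 'dd'
  27: (13,8) 2 'dd'
  28: (8,12) 2 'dd'
  29: (12,11) 3 'ddd'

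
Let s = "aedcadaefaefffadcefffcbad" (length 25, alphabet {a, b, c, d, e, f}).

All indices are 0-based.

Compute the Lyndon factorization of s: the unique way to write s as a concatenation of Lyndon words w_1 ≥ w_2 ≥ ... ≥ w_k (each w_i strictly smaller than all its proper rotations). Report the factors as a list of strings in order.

["aedc", "adaefaefffadcefffcb", "ad"]

emit factor 1: 'aedc' (i=0, period=4)
emit factor 2: 'adaefaefffadcefffcb' (i=4, period=19)
emit factor 3: 'ad' (i=23, period=2)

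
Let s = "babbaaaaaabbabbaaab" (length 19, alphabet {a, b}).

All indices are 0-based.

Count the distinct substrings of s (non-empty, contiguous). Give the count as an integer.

133

rank→(start, suffix):
  0 → (4, 'aaaaaabbabbaaab')
  1 → (5, 'aaaaabbabbaaab')
  2 → (6, 'aaaabbabbaaab')
  3 → (15, 'aaab')
  4 → (7, 'aaabbabbaaab')
  5 → (16, 'aab')
  6 → (8, 'aabbabbaaab')
  7 → (17, 'ab')
  8 → (1, 'abbaaaaaabbabbaaab')
  9 → (12, 'abbaaab')
  10 → (9, 'abbabbaaab')
  11 → (18, 'b')
  12 → (3, 'baaaaaabbabbaaab')
  13 → (14, 'baaab')
  14 → (0, 'babbaaaaaabbabbaaab')
  15 → (11, 'babbaaab')
  16 → (2, 'bbaaaaaabbabbaaab')
  17 → (13, 'bbaaab')
  18 → (10, 'bbabbaaab')

SA = [4, 5, 6, 15, 7, 16, 8, 17, 1, 12, 9, 18, 3, 14, 0, 11, 2, 13, 10]
rank  pair      lcp
   1  s[4:],s[5:]  5  'aaaaa'
   2  s[5:],s[6:]  4  'aaaa'
   3  s[6:],s[15:]  3  'aaa'
   4  s[15:],s[7:]  4  'aaab'
   5  s[7:],s[16:]  2  'aa'
   6  s[16:],s[8:]  3  'aab'
   7  s[8:],s[17:]  1  'a'
   8  s[17:],s[1:]  2  'ab'
   9  s[1:],s[12:]  6  'abbaaa'
  10  s[12:],s[9:]  4  'abba'
  11  s[9:],s[18:]  0  ''
  12  s[18:],s[3:]  1  'b'
  13  s[3:],s[14:]  4  'baaa'
  14  s[14:],s[0:]  2  'ba'
  15  s[0:],s[11:]  7  'babbaaa'
  16  s[11:],s[2:]  1  'b'
  17  s[2:],s[13:]  5  'bbaaa'
  18  s[13:],s[10:]  3  'bba'

n(n+1)/2 = 19·20/2 = 190
Σ LCP = 0 + 5 + 4 + 3 + 4 + 2 + 3 + 1 + 2 + 6 + 4 + 0 + 1 + 4 + 2 + 7 + 1 + 5 + 3 = 57
distinct = 190 − 57 = 133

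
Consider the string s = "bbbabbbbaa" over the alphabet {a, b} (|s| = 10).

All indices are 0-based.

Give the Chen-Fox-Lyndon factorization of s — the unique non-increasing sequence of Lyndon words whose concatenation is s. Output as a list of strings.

["b", "b", "b", "abbbb", "a", "a"]

emit factor 1: 'b' (i=0, period=1)
emit factor 2: 'b' (i=1, period=1)
emit factor 3: 'b' (i=2, period=1)
emit factor 4: 'abbbb' (i=3, period=5)
emit factor 5: 'a' (i=8, period=1)
emit factor 6: 'a' (i=9, period=1)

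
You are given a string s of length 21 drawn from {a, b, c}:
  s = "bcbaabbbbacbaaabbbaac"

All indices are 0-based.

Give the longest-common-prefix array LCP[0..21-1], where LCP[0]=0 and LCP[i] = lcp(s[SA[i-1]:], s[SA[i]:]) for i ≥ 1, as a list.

rank→(start, suffix):
  0 → (12, 'aaabbbaac')
  1 → (13, 'aabbbaac')
  2 → (3, 'aabbbbacbaaabbbaac')
  3 → (18, 'aac')
  4 → (14, 'abbbaac')
  5 → (4, 'abbbbacbaaabbbaac')
  6 → (19, 'ac')
  7 → (9, 'acbaaabbbaac')
  8 → (11, 'baaabbbaac')
  9 → (2, 'baabbbbacbaaabbbaac')
  10 → (17, 'baac')
  11 → (8, 'bacbaaabbbaac')
  12 → (16, 'bbaac')
  13 → (7, 'bbacbaaabbbaac')
  14 → (15, 'bbbaac')
  15 → (6, 'bbbacbaaabbbaac')
  16 → (5, 'bbbbacbaaabbbaac')
  17 → (0, 'bcbaabbbbacbaaabbbaac')
  18 → (20, 'c')
  19 → (10, 'cbaaabbbaac')
  20 → (1, 'cbaabbbbacbaaabbbaac')

SA = [12, 13, 3, 18, 14, 4, 19, 9, 11, 2, 17, 8, 16, 7, 15, 6, 5, 0, 20, 10, 1]
rank  pair      lcp
   1  s[12:],s[13:]  2  'aa'
   2  s[13:],s[3:]  5  'aabbb'
   3  s[3:],s[18:]  2  'aa'
   4  s[18:],s[14:]  1  'a'
   5  s[14:],s[4:]  4  'abbb'
   6  s[4:],s[19:]  1  'a'
   7  s[19:],s[9:]  2  'ac'
   8  s[9:],s[11:]  0  ''
   9  s[11:],s[2:]  3  'baa'
  10  s[2:],s[17:]  3  'baa'
  11  s[17:],s[8:]  2  'ba'
  12  s[8:],s[16:]  1  'b'
  13  s[16:],s[7:]  3  'bba'
  14  s[7:],s[15:]  2  'bb'
  15  s[15:],s[6:]  4  'bbba'
  16  s[6:],s[5:]  3  'bbb'
  17  s[5:],s[0:]  1  'b'
  18  s[0:],s[20:]  0  ''
  19  s[20:],s[10:]  1  'c'
  20  s[10:],s[1:]  4  'cbaa'

[0, 2, 5, 2, 1, 4, 1, 2, 0, 3, 3, 2, 1, 3, 2, 4, 3, 1, 0, 1, 4]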